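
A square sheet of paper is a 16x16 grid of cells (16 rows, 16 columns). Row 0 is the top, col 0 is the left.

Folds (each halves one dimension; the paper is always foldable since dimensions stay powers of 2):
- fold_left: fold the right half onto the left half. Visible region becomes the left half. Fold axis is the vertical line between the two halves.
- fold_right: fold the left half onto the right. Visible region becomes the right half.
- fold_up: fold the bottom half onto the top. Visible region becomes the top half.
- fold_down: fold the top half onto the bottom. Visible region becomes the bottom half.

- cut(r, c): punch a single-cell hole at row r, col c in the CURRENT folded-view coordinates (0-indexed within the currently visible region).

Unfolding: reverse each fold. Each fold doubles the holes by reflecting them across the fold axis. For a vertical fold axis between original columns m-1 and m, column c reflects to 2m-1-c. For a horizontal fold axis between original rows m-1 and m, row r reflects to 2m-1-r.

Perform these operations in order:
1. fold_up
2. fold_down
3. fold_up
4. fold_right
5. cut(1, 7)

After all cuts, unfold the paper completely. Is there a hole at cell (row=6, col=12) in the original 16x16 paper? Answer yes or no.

Answer: no

Derivation:
Op 1 fold_up: fold axis h@8; visible region now rows[0,8) x cols[0,16) = 8x16
Op 2 fold_down: fold axis h@4; visible region now rows[4,8) x cols[0,16) = 4x16
Op 3 fold_up: fold axis h@6; visible region now rows[4,6) x cols[0,16) = 2x16
Op 4 fold_right: fold axis v@8; visible region now rows[4,6) x cols[8,16) = 2x8
Op 5 cut(1, 7): punch at orig (5,15); cuts so far [(5, 15)]; region rows[4,6) x cols[8,16) = 2x8
Unfold 1 (reflect across v@8): 2 holes -> [(5, 0), (5, 15)]
Unfold 2 (reflect across h@6): 4 holes -> [(5, 0), (5, 15), (6, 0), (6, 15)]
Unfold 3 (reflect across h@4): 8 holes -> [(1, 0), (1, 15), (2, 0), (2, 15), (5, 0), (5, 15), (6, 0), (6, 15)]
Unfold 4 (reflect across h@8): 16 holes -> [(1, 0), (1, 15), (2, 0), (2, 15), (5, 0), (5, 15), (6, 0), (6, 15), (9, 0), (9, 15), (10, 0), (10, 15), (13, 0), (13, 15), (14, 0), (14, 15)]
Holes: [(1, 0), (1, 15), (2, 0), (2, 15), (5, 0), (5, 15), (6, 0), (6, 15), (9, 0), (9, 15), (10, 0), (10, 15), (13, 0), (13, 15), (14, 0), (14, 15)]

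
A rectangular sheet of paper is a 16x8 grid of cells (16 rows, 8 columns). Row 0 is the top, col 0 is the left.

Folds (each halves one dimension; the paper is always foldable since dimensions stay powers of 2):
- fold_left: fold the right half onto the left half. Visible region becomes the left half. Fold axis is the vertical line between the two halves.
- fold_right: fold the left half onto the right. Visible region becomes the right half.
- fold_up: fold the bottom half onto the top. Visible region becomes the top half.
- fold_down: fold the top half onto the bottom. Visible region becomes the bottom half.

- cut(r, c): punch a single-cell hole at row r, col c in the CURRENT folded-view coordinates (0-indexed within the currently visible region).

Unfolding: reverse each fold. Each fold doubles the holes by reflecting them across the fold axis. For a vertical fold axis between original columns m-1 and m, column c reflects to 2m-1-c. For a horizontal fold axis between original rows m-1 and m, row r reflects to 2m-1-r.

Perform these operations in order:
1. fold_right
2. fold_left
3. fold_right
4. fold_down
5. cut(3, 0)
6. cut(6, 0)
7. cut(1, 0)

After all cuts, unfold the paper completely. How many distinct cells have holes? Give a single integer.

Answer: 48

Derivation:
Op 1 fold_right: fold axis v@4; visible region now rows[0,16) x cols[4,8) = 16x4
Op 2 fold_left: fold axis v@6; visible region now rows[0,16) x cols[4,6) = 16x2
Op 3 fold_right: fold axis v@5; visible region now rows[0,16) x cols[5,6) = 16x1
Op 4 fold_down: fold axis h@8; visible region now rows[8,16) x cols[5,6) = 8x1
Op 5 cut(3, 0): punch at orig (11,5); cuts so far [(11, 5)]; region rows[8,16) x cols[5,6) = 8x1
Op 6 cut(6, 0): punch at orig (14,5); cuts so far [(11, 5), (14, 5)]; region rows[8,16) x cols[5,6) = 8x1
Op 7 cut(1, 0): punch at orig (9,5); cuts so far [(9, 5), (11, 5), (14, 5)]; region rows[8,16) x cols[5,6) = 8x1
Unfold 1 (reflect across h@8): 6 holes -> [(1, 5), (4, 5), (6, 5), (9, 5), (11, 5), (14, 5)]
Unfold 2 (reflect across v@5): 12 holes -> [(1, 4), (1, 5), (4, 4), (4, 5), (6, 4), (6, 5), (9, 4), (9, 5), (11, 4), (11, 5), (14, 4), (14, 5)]
Unfold 3 (reflect across v@6): 24 holes -> [(1, 4), (1, 5), (1, 6), (1, 7), (4, 4), (4, 5), (4, 6), (4, 7), (6, 4), (6, 5), (6, 6), (6, 7), (9, 4), (9, 5), (9, 6), (9, 7), (11, 4), (11, 5), (11, 6), (11, 7), (14, 4), (14, 5), (14, 6), (14, 7)]
Unfold 4 (reflect across v@4): 48 holes -> [(1, 0), (1, 1), (1, 2), (1, 3), (1, 4), (1, 5), (1, 6), (1, 7), (4, 0), (4, 1), (4, 2), (4, 3), (4, 4), (4, 5), (4, 6), (4, 7), (6, 0), (6, 1), (6, 2), (6, 3), (6, 4), (6, 5), (6, 6), (6, 7), (9, 0), (9, 1), (9, 2), (9, 3), (9, 4), (9, 5), (9, 6), (9, 7), (11, 0), (11, 1), (11, 2), (11, 3), (11, 4), (11, 5), (11, 6), (11, 7), (14, 0), (14, 1), (14, 2), (14, 3), (14, 4), (14, 5), (14, 6), (14, 7)]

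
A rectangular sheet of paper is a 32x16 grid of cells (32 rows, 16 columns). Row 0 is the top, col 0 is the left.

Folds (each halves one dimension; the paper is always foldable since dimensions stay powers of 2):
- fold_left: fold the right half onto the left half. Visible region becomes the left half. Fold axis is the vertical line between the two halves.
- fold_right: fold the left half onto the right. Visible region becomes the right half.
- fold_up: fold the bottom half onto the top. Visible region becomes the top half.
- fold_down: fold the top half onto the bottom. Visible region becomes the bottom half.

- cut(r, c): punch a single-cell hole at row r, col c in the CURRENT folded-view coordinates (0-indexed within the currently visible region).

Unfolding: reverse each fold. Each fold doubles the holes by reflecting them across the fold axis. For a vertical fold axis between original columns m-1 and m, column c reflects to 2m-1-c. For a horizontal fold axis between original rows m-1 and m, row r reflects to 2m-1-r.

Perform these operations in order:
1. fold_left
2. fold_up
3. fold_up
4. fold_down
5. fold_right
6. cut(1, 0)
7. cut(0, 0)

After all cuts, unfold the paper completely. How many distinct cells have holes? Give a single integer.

Op 1 fold_left: fold axis v@8; visible region now rows[0,32) x cols[0,8) = 32x8
Op 2 fold_up: fold axis h@16; visible region now rows[0,16) x cols[0,8) = 16x8
Op 3 fold_up: fold axis h@8; visible region now rows[0,8) x cols[0,8) = 8x8
Op 4 fold_down: fold axis h@4; visible region now rows[4,8) x cols[0,8) = 4x8
Op 5 fold_right: fold axis v@4; visible region now rows[4,8) x cols[4,8) = 4x4
Op 6 cut(1, 0): punch at orig (5,4); cuts so far [(5, 4)]; region rows[4,8) x cols[4,8) = 4x4
Op 7 cut(0, 0): punch at orig (4,4); cuts so far [(4, 4), (5, 4)]; region rows[4,8) x cols[4,8) = 4x4
Unfold 1 (reflect across v@4): 4 holes -> [(4, 3), (4, 4), (5, 3), (5, 4)]
Unfold 2 (reflect across h@4): 8 holes -> [(2, 3), (2, 4), (3, 3), (3, 4), (4, 3), (4, 4), (5, 3), (5, 4)]
Unfold 3 (reflect across h@8): 16 holes -> [(2, 3), (2, 4), (3, 3), (3, 4), (4, 3), (4, 4), (5, 3), (5, 4), (10, 3), (10, 4), (11, 3), (11, 4), (12, 3), (12, 4), (13, 3), (13, 4)]
Unfold 4 (reflect across h@16): 32 holes -> [(2, 3), (2, 4), (3, 3), (3, 4), (4, 3), (4, 4), (5, 3), (5, 4), (10, 3), (10, 4), (11, 3), (11, 4), (12, 3), (12, 4), (13, 3), (13, 4), (18, 3), (18, 4), (19, 3), (19, 4), (20, 3), (20, 4), (21, 3), (21, 4), (26, 3), (26, 4), (27, 3), (27, 4), (28, 3), (28, 4), (29, 3), (29, 4)]
Unfold 5 (reflect across v@8): 64 holes -> [(2, 3), (2, 4), (2, 11), (2, 12), (3, 3), (3, 4), (3, 11), (3, 12), (4, 3), (4, 4), (4, 11), (4, 12), (5, 3), (5, 4), (5, 11), (5, 12), (10, 3), (10, 4), (10, 11), (10, 12), (11, 3), (11, 4), (11, 11), (11, 12), (12, 3), (12, 4), (12, 11), (12, 12), (13, 3), (13, 4), (13, 11), (13, 12), (18, 3), (18, 4), (18, 11), (18, 12), (19, 3), (19, 4), (19, 11), (19, 12), (20, 3), (20, 4), (20, 11), (20, 12), (21, 3), (21, 4), (21, 11), (21, 12), (26, 3), (26, 4), (26, 11), (26, 12), (27, 3), (27, 4), (27, 11), (27, 12), (28, 3), (28, 4), (28, 11), (28, 12), (29, 3), (29, 4), (29, 11), (29, 12)]

Answer: 64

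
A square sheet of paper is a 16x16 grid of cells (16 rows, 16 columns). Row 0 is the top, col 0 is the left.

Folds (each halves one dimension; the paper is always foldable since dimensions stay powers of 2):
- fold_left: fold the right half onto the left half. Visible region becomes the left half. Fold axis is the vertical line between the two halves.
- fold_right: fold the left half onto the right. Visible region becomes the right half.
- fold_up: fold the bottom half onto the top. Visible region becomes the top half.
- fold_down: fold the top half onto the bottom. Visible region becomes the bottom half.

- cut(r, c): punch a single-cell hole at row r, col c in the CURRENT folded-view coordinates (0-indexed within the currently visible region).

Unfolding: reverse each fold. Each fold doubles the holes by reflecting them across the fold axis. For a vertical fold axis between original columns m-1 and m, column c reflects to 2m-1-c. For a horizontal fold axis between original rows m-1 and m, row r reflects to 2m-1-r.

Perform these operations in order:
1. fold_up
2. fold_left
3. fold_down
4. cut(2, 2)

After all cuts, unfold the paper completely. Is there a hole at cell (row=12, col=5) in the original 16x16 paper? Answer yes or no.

Answer: no

Derivation:
Op 1 fold_up: fold axis h@8; visible region now rows[0,8) x cols[0,16) = 8x16
Op 2 fold_left: fold axis v@8; visible region now rows[0,8) x cols[0,8) = 8x8
Op 3 fold_down: fold axis h@4; visible region now rows[4,8) x cols[0,8) = 4x8
Op 4 cut(2, 2): punch at orig (6,2); cuts so far [(6, 2)]; region rows[4,8) x cols[0,8) = 4x8
Unfold 1 (reflect across h@4): 2 holes -> [(1, 2), (6, 2)]
Unfold 2 (reflect across v@8): 4 holes -> [(1, 2), (1, 13), (6, 2), (6, 13)]
Unfold 3 (reflect across h@8): 8 holes -> [(1, 2), (1, 13), (6, 2), (6, 13), (9, 2), (9, 13), (14, 2), (14, 13)]
Holes: [(1, 2), (1, 13), (6, 2), (6, 13), (9, 2), (9, 13), (14, 2), (14, 13)]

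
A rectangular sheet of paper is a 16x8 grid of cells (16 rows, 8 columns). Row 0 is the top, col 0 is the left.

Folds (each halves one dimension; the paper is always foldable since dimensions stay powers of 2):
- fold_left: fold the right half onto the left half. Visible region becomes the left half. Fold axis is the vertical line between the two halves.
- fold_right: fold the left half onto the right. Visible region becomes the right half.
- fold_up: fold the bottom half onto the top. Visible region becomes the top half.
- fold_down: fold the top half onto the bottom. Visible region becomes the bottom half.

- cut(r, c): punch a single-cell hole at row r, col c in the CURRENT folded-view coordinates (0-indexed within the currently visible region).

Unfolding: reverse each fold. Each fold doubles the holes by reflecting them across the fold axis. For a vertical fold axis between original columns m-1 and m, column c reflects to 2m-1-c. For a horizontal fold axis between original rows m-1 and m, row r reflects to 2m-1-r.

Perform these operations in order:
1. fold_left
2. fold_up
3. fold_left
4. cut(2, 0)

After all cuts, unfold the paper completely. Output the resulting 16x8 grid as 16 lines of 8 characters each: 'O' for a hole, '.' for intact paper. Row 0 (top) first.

Answer: ........
........
O..OO..O
........
........
........
........
........
........
........
........
........
........
O..OO..O
........
........

Derivation:
Op 1 fold_left: fold axis v@4; visible region now rows[0,16) x cols[0,4) = 16x4
Op 2 fold_up: fold axis h@8; visible region now rows[0,8) x cols[0,4) = 8x4
Op 3 fold_left: fold axis v@2; visible region now rows[0,8) x cols[0,2) = 8x2
Op 4 cut(2, 0): punch at orig (2,0); cuts so far [(2, 0)]; region rows[0,8) x cols[0,2) = 8x2
Unfold 1 (reflect across v@2): 2 holes -> [(2, 0), (2, 3)]
Unfold 2 (reflect across h@8): 4 holes -> [(2, 0), (2, 3), (13, 0), (13, 3)]
Unfold 3 (reflect across v@4): 8 holes -> [(2, 0), (2, 3), (2, 4), (2, 7), (13, 0), (13, 3), (13, 4), (13, 7)]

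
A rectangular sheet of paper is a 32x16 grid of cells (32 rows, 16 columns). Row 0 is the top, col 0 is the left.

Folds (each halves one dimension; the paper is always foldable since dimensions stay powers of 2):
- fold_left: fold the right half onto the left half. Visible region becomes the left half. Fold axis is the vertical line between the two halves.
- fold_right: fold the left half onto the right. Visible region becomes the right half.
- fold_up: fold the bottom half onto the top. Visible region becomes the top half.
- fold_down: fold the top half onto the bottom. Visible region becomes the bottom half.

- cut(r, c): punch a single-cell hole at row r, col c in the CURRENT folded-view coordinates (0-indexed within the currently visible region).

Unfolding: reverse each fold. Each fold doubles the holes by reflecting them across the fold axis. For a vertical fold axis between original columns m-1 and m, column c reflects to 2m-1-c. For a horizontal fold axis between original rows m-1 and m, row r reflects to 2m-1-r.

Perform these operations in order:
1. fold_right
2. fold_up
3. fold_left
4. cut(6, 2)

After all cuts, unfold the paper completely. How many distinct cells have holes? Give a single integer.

Op 1 fold_right: fold axis v@8; visible region now rows[0,32) x cols[8,16) = 32x8
Op 2 fold_up: fold axis h@16; visible region now rows[0,16) x cols[8,16) = 16x8
Op 3 fold_left: fold axis v@12; visible region now rows[0,16) x cols[8,12) = 16x4
Op 4 cut(6, 2): punch at orig (6,10); cuts so far [(6, 10)]; region rows[0,16) x cols[8,12) = 16x4
Unfold 1 (reflect across v@12): 2 holes -> [(6, 10), (6, 13)]
Unfold 2 (reflect across h@16): 4 holes -> [(6, 10), (6, 13), (25, 10), (25, 13)]
Unfold 3 (reflect across v@8): 8 holes -> [(6, 2), (6, 5), (6, 10), (6, 13), (25, 2), (25, 5), (25, 10), (25, 13)]

Answer: 8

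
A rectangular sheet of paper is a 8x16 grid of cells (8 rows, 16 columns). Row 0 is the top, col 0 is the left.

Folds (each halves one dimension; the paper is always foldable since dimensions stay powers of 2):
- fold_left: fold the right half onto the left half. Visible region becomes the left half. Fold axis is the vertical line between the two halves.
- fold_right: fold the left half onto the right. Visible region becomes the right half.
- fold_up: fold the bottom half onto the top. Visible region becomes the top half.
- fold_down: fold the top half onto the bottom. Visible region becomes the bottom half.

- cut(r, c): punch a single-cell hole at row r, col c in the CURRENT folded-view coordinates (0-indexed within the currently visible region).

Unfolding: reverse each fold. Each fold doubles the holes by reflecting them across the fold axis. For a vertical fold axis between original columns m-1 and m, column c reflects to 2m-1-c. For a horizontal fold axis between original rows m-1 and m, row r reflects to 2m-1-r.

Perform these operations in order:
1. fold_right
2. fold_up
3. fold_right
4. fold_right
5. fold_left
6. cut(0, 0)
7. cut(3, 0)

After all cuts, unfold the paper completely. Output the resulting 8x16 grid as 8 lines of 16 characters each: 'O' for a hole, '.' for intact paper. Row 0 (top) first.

Op 1 fold_right: fold axis v@8; visible region now rows[0,8) x cols[8,16) = 8x8
Op 2 fold_up: fold axis h@4; visible region now rows[0,4) x cols[8,16) = 4x8
Op 3 fold_right: fold axis v@12; visible region now rows[0,4) x cols[12,16) = 4x4
Op 4 fold_right: fold axis v@14; visible region now rows[0,4) x cols[14,16) = 4x2
Op 5 fold_left: fold axis v@15; visible region now rows[0,4) x cols[14,15) = 4x1
Op 6 cut(0, 0): punch at orig (0,14); cuts so far [(0, 14)]; region rows[0,4) x cols[14,15) = 4x1
Op 7 cut(3, 0): punch at orig (3,14); cuts so far [(0, 14), (3, 14)]; region rows[0,4) x cols[14,15) = 4x1
Unfold 1 (reflect across v@15): 4 holes -> [(0, 14), (0, 15), (3, 14), (3, 15)]
Unfold 2 (reflect across v@14): 8 holes -> [(0, 12), (0, 13), (0, 14), (0, 15), (3, 12), (3, 13), (3, 14), (3, 15)]
Unfold 3 (reflect across v@12): 16 holes -> [(0, 8), (0, 9), (0, 10), (0, 11), (0, 12), (0, 13), (0, 14), (0, 15), (3, 8), (3, 9), (3, 10), (3, 11), (3, 12), (3, 13), (3, 14), (3, 15)]
Unfold 4 (reflect across h@4): 32 holes -> [(0, 8), (0, 9), (0, 10), (0, 11), (0, 12), (0, 13), (0, 14), (0, 15), (3, 8), (3, 9), (3, 10), (3, 11), (3, 12), (3, 13), (3, 14), (3, 15), (4, 8), (4, 9), (4, 10), (4, 11), (4, 12), (4, 13), (4, 14), (4, 15), (7, 8), (7, 9), (7, 10), (7, 11), (7, 12), (7, 13), (7, 14), (7, 15)]
Unfold 5 (reflect across v@8): 64 holes -> [(0, 0), (0, 1), (0, 2), (0, 3), (0, 4), (0, 5), (0, 6), (0, 7), (0, 8), (0, 9), (0, 10), (0, 11), (0, 12), (0, 13), (0, 14), (0, 15), (3, 0), (3, 1), (3, 2), (3, 3), (3, 4), (3, 5), (3, 6), (3, 7), (3, 8), (3, 9), (3, 10), (3, 11), (3, 12), (3, 13), (3, 14), (3, 15), (4, 0), (4, 1), (4, 2), (4, 3), (4, 4), (4, 5), (4, 6), (4, 7), (4, 8), (4, 9), (4, 10), (4, 11), (4, 12), (4, 13), (4, 14), (4, 15), (7, 0), (7, 1), (7, 2), (7, 3), (7, 4), (7, 5), (7, 6), (7, 7), (7, 8), (7, 9), (7, 10), (7, 11), (7, 12), (7, 13), (7, 14), (7, 15)]

Answer: OOOOOOOOOOOOOOOO
................
................
OOOOOOOOOOOOOOOO
OOOOOOOOOOOOOOOO
................
................
OOOOOOOOOOOOOOOO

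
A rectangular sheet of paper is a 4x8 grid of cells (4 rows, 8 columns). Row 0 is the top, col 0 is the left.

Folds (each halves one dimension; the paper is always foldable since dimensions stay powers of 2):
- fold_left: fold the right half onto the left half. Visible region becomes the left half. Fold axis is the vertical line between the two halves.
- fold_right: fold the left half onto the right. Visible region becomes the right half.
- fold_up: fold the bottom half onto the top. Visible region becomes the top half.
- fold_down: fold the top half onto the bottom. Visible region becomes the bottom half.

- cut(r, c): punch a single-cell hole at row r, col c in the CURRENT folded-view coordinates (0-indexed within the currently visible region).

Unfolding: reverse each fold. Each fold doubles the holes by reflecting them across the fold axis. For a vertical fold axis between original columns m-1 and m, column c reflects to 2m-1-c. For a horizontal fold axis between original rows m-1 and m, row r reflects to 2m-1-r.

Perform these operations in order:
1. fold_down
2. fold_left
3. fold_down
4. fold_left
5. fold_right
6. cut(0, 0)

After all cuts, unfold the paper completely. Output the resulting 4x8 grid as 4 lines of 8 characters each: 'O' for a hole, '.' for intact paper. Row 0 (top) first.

Answer: OOOOOOOO
OOOOOOOO
OOOOOOOO
OOOOOOOO

Derivation:
Op 1 fold_down: fold axis h@2; visible region now rows[2,4) x cols[0,8) = 2x8
Op 2 fold_left: fold axis v@4; visible region now rows[2,4) x cols[0,4) = 2x4
Op 3 fold_down: fold axis h@3; visible region now rows[3,4) x cols[0,4) = 1x4
Op 4 fold_left: fold axis v@2; visible region now rows[3,4) x cols[0,2) = 1x2
Op 5 fold_right: fold axis v@1; visible region now rows[3,4) x cols[1,2) = 1x1
Op 6 cut(0, 0): punch at orig (3,1); cuts so far [(3, 1)]; region rows[3,4) x cols[1,2) = 1x1
Unfold 1 (reflect across v@1): 2 holes -> [(3, 0), (3, 1)]
Unfold 2 (reflect across v@2): 4 holes -> [(3, 0), (3, 1), (3, 2), (3, 3)]
Unfold 3 (reflect across h@3): 8 holes -> [(2, 0), (2, 1), (2, 2), (2, 3), (3, 0), (3, 1), (3, 2), (3, 3)]
Unfold 4 (reflect across v@4): 16 holes -> [(2, 0), (2, 1), (2, 2), (2, 3), (2, 4), (2, 5), (2, 6), (2, 7), (3, 0), (3, 1), (3, 2), (3, 3), (3, 4), (3, 5), (3, 6), (3, 7)]
Unfold 5 (reflect across h@2): 32 holes -> [(0, 0), (0, 1), (0, 2), (0, 3), (0, 4), (0, 5), (0, 6), (0, 7), (1, 0), (1, 1), (1, 2), (1, 3), (1, 4), (1, 5), (1, 6), (1, 7), (2, 0), (2, 1), (2, 2), (2, 3), (2, 4), (2, 5), (2, 6), (2, 7), (3, 0), (3, 1), (3, 2), (3, 3), (3, 4), (3, 5), (3, 6), (3, 7)]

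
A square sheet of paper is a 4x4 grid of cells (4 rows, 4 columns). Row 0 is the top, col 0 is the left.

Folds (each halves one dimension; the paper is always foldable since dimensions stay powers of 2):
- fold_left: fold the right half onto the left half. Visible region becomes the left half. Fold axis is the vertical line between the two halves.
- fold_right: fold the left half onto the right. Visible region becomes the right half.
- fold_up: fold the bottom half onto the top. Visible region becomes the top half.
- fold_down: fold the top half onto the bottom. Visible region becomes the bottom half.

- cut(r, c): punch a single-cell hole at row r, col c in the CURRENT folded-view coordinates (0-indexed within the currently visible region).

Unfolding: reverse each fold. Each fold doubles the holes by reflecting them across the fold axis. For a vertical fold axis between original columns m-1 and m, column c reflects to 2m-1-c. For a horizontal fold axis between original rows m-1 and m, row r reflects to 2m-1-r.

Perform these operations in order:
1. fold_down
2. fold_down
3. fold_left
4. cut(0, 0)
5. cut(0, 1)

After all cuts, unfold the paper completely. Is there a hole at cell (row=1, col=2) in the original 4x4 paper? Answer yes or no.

Op 1 fold_down: fold axis h@2; visible region now rows[2,4) x cols[0,4) = 2x4
Op 2 fold_down: fold axis h@3; visible region now rows[3,4) x cols[0,4) = 1x4
Op 3 fold_left: fold axis v@2; visible region now rows[3,4) x cols[0,2) = 1x2
Op 4 cut(0, 0): punch at orig (3,0); cuts so far [(3, 0)]; region rows[3,4) x cols[0,2) = 1x2
Op 5 cut(0, 1): punch at orig (3,1); cuts so far [(3, 0), (3, 1)]; region rows[3,4) x cols[0,2) = 1x2
Unfold 1 (reflect across v@2): 4 holes -> [(3, 0), (3, 1), (3, 2), (3, 3)]
Unfold 2 (reflect across h@3): 8 holes -> [(2, 0), (2, 1), (2, 2), (2, 3), (3, 0), (3, 1), (3, 2), (3, 3)]
Unfold 3 (reflect across h@2): 16 holes -> [(0, 0), (0, 1), (0, 2), (0, 3), (1, 0), (1, 1), (1, 2), (1, 3), (2, 0), (2, 1), (2, 2), (2, 3), (3, 0), (3, 1), (3, 2), (3, 3)]
Holes: [(0, 0), (0, 1), (0, 2), (0, 3), (1, 0), (1, 1), (1, 2), (1, 3), (2, 0), (2, 1), (2, 2), (2, 3), (3, 0), (3, 1), (3, 2), (3, 3)]

Answer: yes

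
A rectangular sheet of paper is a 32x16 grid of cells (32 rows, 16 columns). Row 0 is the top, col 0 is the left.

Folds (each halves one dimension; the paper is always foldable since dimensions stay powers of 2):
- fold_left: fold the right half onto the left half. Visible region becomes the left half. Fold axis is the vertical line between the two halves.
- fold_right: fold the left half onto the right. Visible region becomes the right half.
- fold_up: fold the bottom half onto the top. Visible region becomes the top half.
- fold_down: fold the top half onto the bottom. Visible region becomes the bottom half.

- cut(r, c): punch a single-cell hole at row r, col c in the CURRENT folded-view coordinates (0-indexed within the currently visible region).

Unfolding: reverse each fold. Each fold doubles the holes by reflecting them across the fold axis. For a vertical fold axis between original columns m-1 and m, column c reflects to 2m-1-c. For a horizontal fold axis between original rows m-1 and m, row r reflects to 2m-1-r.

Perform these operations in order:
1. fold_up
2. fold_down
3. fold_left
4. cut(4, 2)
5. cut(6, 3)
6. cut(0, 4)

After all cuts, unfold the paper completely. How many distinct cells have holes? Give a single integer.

Op 1 fold_up: fold axis h@16; visible region now rows[0,16) x cols[0,16) = 16x16
Op 2 fold_down: fold axis h@8; visible region now rows[8,16) x cols[0,16) = 8x16
Op 3 fold_left: fold axis v@8; visible region now rows[8,16) x cols[0,8) = 8x8
Op 4 cut(4, 2): punch at orig (12,2); cuts so far [(12, 2)]; region rows[8,16) x cols[0,8) = 8x8
Op 5 cut(6, 3): punch at orig (14,3); cuts so far [(12, 2), (14, 3)]; region rows[8,16) x cols[0,8) = 8x8
Op 6 cut(0, 4): punch at orig (8,4); cuts so far [(8, 4), (12, 2), (14, 3)]; region rows[8,16) x cols[0,8) = 8x8
Unfold 1 (reflect across v@8): 6 holes -> [(8, 4), (8, 11), (12, 2), (12, 13), (14, 3), (14, 12)]
Unfold 2 (reflect across h@8): 12 holes -> [(1, 3), (1, 12), (3, 2), (3, 13), (7, 4), (7, 11), (8, 4), (8, 11), (12, 2), (12, 13), (14, 3), (14, 12)]
Unfold 3 (reflect across h@16): 24 holes -> [(1, 3), (1, 12), (3, 2), (3, 13), (7, 4), (7, 11), (8, 4), (8, 11), (12, 2), (12, 13), (14, 3), (14, 12), (17, 3), (17, 12), (19, 2), (19, 13), (23, 4), (23, 11), (24, 4), (24, 11), (28, 2), (28, 13), (30, 3), (30, 12)]

Answer: 24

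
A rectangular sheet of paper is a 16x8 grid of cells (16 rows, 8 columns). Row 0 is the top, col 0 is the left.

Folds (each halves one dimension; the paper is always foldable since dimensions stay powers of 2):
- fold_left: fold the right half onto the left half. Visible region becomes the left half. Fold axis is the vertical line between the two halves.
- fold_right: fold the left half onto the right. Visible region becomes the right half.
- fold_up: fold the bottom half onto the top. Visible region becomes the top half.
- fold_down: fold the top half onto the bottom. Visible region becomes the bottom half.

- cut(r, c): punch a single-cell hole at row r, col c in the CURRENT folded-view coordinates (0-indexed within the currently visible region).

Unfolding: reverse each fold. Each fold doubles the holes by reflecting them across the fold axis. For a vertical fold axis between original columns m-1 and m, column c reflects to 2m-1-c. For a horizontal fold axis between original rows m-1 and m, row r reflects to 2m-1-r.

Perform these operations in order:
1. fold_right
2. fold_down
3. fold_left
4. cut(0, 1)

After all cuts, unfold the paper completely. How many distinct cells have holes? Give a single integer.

Answer: 8

Derivation:
Op 1 fold_right: fold axis v@4; visible region now rows[0,16) x cols[4,8) = 16x4
Op 2 fold_down: fold axis h@8; visible region now rows[8,16) x cols[4,8) = 8x4
Op 3 fold_left: fold axis v@6; visible region now rows[8,16) x cols[4,6) = 8x2
Op 4 cut(0, 1): punch at orig (8,5); cuts so far [(8, 5)]; region rows[8,16) x cols[4,6) = 8x2
Unfold 1 (reflect across v@6): 2 holes -> [(8, 5), (8, 6)]
Unfold 2 (reflect across h@8): 4 holes -> [(7, 5), (7, 6), (8, 5), (8, 6)]
Unfold 3 (reflect across v@4): 8 holes -> [(7, 1), (7, 2), (7, 5), (7, 6), (8, 1), (8, 2), (8, 5), (8, 6)]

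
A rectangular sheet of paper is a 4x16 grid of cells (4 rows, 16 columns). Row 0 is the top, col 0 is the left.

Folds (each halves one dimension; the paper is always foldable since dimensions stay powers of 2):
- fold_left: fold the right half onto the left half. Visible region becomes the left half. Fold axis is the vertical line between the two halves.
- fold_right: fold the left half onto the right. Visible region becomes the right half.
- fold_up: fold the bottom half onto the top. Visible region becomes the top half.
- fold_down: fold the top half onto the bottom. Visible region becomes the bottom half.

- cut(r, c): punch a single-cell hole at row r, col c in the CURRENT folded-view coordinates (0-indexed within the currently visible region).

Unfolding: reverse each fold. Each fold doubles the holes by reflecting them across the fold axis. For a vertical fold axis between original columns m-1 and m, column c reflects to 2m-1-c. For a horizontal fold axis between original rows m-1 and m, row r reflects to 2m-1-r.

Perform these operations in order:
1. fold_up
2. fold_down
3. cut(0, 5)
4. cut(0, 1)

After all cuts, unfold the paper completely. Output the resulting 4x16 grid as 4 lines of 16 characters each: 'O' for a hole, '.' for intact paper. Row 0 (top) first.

Answer: .O...O..........
.O...O..........
.O...O..........
.O...O..........

Derivation:
Op 1 fold_up: fold axis h@2; visible region now rows[0,2) x cols[0,16) = 2x16
Op 2 fold_down: fold axis h@1; visible region now rows[1,2) x cols[0,16) = 1x16
Op 3 cut(0, 5): punch at orig (1,5); cuts so far [(1, 5)]; region rows[1,2) x cols[0,16) = 1x16
Op 4 cut(0, 1): punch at orig (1,1); cuts so far [(1, 1), (1, 5)]; region rows[1,2) x cols[0,16) = 1x16
Unfold 1 (reflect across h@1): 4 holes -> [(0, 1), (0, 5), (1, 1), (1, 5)]
Unfold 2 (reflect across h@2): 8 holes -> [(0, 1), (0, 5), (1, 1), (1, 5), (2, 1), (2, 5), (3, 1), (3, 5)]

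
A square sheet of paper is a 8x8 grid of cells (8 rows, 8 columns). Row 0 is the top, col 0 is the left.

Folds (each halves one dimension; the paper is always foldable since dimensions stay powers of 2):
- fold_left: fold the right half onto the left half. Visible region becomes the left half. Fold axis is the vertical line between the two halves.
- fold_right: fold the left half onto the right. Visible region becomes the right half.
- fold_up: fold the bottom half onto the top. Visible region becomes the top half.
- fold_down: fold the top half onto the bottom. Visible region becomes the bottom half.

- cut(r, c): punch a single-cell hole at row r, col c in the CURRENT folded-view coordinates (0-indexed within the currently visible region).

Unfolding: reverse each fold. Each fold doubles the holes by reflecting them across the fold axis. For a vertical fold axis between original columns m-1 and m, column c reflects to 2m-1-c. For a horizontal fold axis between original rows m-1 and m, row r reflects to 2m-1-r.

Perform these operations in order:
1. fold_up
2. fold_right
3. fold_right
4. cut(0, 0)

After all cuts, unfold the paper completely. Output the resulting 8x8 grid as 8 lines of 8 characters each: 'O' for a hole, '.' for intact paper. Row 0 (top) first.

Answer: .OO..OO.
........
........
........
........
........
........
.OO..OO.

Derivation:
Op 1 fold_up: fold axis h@4; visible region now rows[0,4) x cols[0,8) = 4x8
Op 2 fold_right: fold axis v@4; visible region now rows[0,4) x cols[4,8) = 4x4
Op 3 fold_right: fold axis v@6; visible region now rows[0,4) x cols[6,8) = 4x2
Op 4 cut(0, 0): punch at orig (0,6); cuts so far [(0, 6)]; region rows[0,4) x cols[6,8) = 4x2
Unfold 1 (reflect across v@6): 2 holes -> [(0, 5), (0, 6)]
Unfold 2 (reflect across v@4): 4 holes -> [(0, 1), (0, 2), (0, 5), (0, 6)]
Unfold 3 (reflect across h@4): 8 holes -> [(0, 1), (0, 2), (0, 5), (0, 6), (7, 1), (7, 2), (7, 5), (7, 6)]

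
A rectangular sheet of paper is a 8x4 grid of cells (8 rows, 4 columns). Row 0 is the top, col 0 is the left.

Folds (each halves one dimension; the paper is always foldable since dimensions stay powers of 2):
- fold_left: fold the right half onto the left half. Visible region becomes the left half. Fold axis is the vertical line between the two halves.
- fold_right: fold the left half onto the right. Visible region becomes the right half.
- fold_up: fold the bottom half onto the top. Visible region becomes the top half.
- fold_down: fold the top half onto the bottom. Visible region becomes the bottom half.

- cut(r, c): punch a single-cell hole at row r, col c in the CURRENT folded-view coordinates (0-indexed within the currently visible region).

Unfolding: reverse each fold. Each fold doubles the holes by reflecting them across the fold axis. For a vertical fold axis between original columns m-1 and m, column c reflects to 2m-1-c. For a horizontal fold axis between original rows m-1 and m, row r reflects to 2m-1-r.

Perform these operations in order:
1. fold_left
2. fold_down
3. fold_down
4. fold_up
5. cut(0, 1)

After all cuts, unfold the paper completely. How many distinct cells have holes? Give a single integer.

Op 1 fold_left: fold axis v@2; visible region now rows[0,8) x cols[0,2) = 8x2
Op 2 fold_down: fold axis h@4; visible region now rows[4,8) x cols[0,2) = 4x2
Op 3 fold_down: fold axis h@6; visible region now rows[6,8) x cols[0,2) = 2x2
Op 4 fold_up: fold axis h@7; visible region now rows[6,7) x cols[0,2) = 1x2
Op 5 cut(0, 1): punch at orig (6,1); cuts so far [(6, 1)]; region rows[6,7) x cols[0,2) = 1x2
Unfold 1 (reflect across h@7): 2 holes -> [(6, 1), (7, 1)]
Unfold 2 (reflect across h@6): 4 holes -> [(4, 1), (5, 1), (6, 1), (7, 1)]
Unfold 3 (reflect across h@4): 8 holes -> [(0, 1), (1, 1), (2, 1), (3, 1), (4, 1), (5, 1), (6, 1), (7, 1)]
Unfold 4 (reflect across v@2): 16 holes -> [(0, 1), (0, 2), (1, 1), (1, 2), (2, 1), (2, 2), (3, 1), (3, 2), (4, 1), (4, 2), (5, 1), (5, 2), (6, 1), (6, 2), (7, 1), (7, 2)]

Answer: 16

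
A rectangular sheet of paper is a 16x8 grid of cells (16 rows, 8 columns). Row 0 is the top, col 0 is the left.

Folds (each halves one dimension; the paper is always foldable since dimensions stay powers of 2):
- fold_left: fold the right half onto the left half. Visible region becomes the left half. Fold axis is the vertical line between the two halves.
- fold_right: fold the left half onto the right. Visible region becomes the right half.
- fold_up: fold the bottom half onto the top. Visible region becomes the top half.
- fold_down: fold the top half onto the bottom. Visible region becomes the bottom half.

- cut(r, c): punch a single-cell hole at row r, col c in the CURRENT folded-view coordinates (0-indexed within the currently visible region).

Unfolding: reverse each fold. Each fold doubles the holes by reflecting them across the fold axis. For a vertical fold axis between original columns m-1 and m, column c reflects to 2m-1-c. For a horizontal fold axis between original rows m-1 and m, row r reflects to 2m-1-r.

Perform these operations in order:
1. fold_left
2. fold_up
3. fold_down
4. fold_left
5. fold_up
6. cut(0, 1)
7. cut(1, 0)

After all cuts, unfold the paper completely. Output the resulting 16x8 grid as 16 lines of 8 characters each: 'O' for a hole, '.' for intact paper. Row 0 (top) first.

Op 1 fold_left: fold axis v@4; visible region now rows[0,16) x cols[0,4) = 16x4
Op 2 fold_up: fold axis h@8; visible region now rows[0,8) x cols[0,4) = 8x4
Op 3 fold_down: fold axis h@4; visible region now rows[4,8) x cols[0,4) = 4x4
Op 4 fold_left: fold axis v@2; visible region now rows[4,8) x cols[0,2) = 4x2
Op 5 fold_up: fold axis h@6; visible region now rows[4,6) x cols[0,2) = 2x2
Op 6 cut(0, 1): punch at orig (4,1); cuts so far [(4, 1)]; region rows[4,6) x cols[0,2) = 2x2
Op 7 cut(1, 0): punch at orig (5,0); cuts so far [(4, 1), (5, 0)]; region rows[4,6) x cols[0,2) = 2x2
Unfold 1 (reflect across h@6): 4 holes -> [(4, 1), (5, 0), (6, 0), (7, 1)]
Unfold 2 (reflect across v@2): 8 holes -> [(4, 1), (4, 2), (5, 0), (5, 3), (6, 0), (6, 3), (7, 1), (7, 2)]
Unfold 3 (reflect across h@4): 16 holes -> [(0, 1), (0, 2), (1, 0), (1, 3), (2, 0), (2, 3), (3, 1), (3, 2), (4, 1), (4, 2), (5, 0), (5, 3), (6, 0), (6, 3), (7, 1), (7, 2)]
Unfold 4 (reflect across h@8): 32 holes -> [(0, 1), (0, 2), (1, 0), (1, 3), (2, 0), (2, 3), (3, 1), (3, 2), (4, 1), (4, 2), (5, 0), (5, 3), (6, 0), (6, 3), (7, 1), (7, 2), (8, 1), (8, 2), (9, 0), (9, 3), (10, 0), (10, 3), (11, 1), (11, 2), (12, 1), (12, 2), (13, 0), (13, 3), (14, 0), (14, 3), (15, 1), (15, 2)]
Unfold 5 (reflect across v@4): 64 holes -> [(0, 1), (0, 2), (0, 5), (0, 6), (1, 0), (1, 3), (1, 4), (1, 7), (2, 0), (2, 3), (2, 4), (2, 7), (3, 1), (3, 2), (3, 5), (3, 6), (4, 1), (4, 2), (4, 5), (4, 6), (5, 0), (5, 3), (5, 4), (5, 7), (6, 0), (6, 3), (6, 4), (6, 7), (7, 1), (7, 2), (7, 5), (7, 6), (8, 1), (8, 2), (8, 5), (8, 6), (9, 0), (9, 3), (9, 4), (9, 7), (10, 0), (10, 3), (10, 4), (10, 7), (11, 1), (11, 2), (11, 5), (11, 6), (12, 1), (12, 2), (12, 5), (12, 6), (13, 0), (13, 3), (13, 4), (13, 7), (14, 0), (14, 3), (14, 4), (14, 7), (15, 1), (15, 2), (15, 5), (15, 6)]

Answer: .OO..OO.
O..OO..O
O..OO..O
.OO..OO.
.OO..OO.
O..OO..O
O..OO..O
.OO..OO.
.OO..OO.
O..OO..O
O..OO..O
.OO..OO.
.OO..OO.
O..OO..O
O..OO..O
.OO..OO.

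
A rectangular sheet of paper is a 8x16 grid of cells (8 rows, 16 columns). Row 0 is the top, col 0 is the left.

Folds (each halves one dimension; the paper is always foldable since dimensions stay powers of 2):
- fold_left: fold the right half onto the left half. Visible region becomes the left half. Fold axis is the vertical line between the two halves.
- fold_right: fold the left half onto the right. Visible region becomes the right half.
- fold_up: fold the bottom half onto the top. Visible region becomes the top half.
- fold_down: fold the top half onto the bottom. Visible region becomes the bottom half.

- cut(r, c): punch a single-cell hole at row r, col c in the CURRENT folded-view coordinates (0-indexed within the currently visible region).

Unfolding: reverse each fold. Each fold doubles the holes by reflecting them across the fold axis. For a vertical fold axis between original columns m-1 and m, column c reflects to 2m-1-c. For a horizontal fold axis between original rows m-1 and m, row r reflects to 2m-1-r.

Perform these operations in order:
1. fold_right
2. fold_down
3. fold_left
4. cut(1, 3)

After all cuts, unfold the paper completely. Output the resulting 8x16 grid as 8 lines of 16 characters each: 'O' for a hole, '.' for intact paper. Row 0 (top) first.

Answer: ................
................
...OO......OO...
................
................
...OO......OO...
................
................

Derivation:
Op 1 fold_right: fold axis v@8; visible region now rows[0,8) x cols[8,16) = 8x8
Op 2 fold_down: fold axis h@4; visible region now rows[4,8) x cols[8,16) = 4x8
Op 3 fold_left: fold axis v@12; visible region now rows[4,8) x cols[8,12) = 4x4
Op 4 cut(1, 3): punch at orig (5,11); cuts so far [(5, 11)]; region rows[4,8) x cols[8,12) = 4x4
Unfold 1 (reflect across v@12): 2 holes -> [(5, 11), (5, 12)]
Unfold 2 (reflect across h@4): 4 holes -> [(2, 11), (2, 12), (5, 11), (5, 12)]
Unfold 3 (reflect across v@8): 8 holes -> [(2, 3), (2, 4), (2, 11), (2, 12), (5, 3), (5, 4), (5, 11), (5, 12)]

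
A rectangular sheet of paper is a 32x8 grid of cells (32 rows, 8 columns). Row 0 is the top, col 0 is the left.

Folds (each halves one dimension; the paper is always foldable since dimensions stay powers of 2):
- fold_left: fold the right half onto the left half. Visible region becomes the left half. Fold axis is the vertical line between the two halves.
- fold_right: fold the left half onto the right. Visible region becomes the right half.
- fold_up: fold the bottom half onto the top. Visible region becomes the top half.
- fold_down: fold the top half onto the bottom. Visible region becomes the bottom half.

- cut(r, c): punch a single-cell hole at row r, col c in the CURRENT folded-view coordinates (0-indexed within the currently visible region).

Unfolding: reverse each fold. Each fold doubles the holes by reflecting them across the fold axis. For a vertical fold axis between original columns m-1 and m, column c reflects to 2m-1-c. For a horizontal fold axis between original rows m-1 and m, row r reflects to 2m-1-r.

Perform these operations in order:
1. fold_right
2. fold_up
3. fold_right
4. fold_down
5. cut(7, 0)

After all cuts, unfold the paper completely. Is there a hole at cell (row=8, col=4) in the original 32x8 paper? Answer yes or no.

Op 1 fold_right: fold axis v@4; visible region now rows[0,32) x cols[4,8) = 32x4
Op 2 fold_up: fold axis h@16; visible region now rows[0,16) x cols[4,8) = 16x4
Op 3 fold_right: fold axis v@6; visible region now rows[0,16) x cols[6,8) = 16x2
Op 4 fold_down: fold axis h@8; visible region now rows[8,16) x cols[6,8) = 8x2
Op 5 cut(7, 0): punch at orig (15,6); cuts so far [(15, 6)]; region rows[8,16) x cols[6,8) = 8x2
Unfold 1 (reflect across h@8): 2 holes -> [(0, 6), (15, 6)]
Unfold 2 (reflect across v@6): 4 holes -> [(0, 5), (0, 6), (15, 5), (15, 6)]
Unfold 3 (reflect across h@16): 8 holes -> [(0, 5), (0, 6), (15, 5), (15, 6), (16, 5), (16, 6), (31, 5), (31, 6)]
Unfold 4 (reflect across v@4): 16 holes -> [(0, 1), (0, 2), (0, 5), (0, 6), (15, 1), (15, 2), (15, 5), (15, 6), (16, 1), (16, 2), (16, 5), (16, 6), (31, 1), (31, 2), (31, 5), (31, 6)]
Holes: [(0, 1), (0, 2), (0, 5), (0, 6), (15, 1), (15, 2), (15, 5), (15, 6), (16, 1), (16, 2), (16, 5), (16, 6), (31, 1), (31, 2), (31, 5), (31, 6)]

Answer: no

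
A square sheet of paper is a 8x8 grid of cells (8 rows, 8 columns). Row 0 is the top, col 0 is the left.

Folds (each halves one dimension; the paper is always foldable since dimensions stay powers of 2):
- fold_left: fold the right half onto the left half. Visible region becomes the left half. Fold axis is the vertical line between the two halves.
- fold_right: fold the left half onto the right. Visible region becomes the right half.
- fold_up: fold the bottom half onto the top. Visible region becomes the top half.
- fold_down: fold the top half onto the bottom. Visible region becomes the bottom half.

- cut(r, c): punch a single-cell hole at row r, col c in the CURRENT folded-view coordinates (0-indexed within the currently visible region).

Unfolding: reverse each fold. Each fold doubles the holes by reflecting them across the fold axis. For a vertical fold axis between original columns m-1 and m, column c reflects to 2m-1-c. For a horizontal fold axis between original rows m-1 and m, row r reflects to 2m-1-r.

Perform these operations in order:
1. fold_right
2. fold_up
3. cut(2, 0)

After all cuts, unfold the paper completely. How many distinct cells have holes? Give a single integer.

Answer: 4

Derivation:
Op 1 fold_right: fold axis v@4; visible region now rows[0,8) x cols[4,8) = 8x4
Op 2 fold_up: fold axis h@4; visible region now rows[0,4) x cols[4,8) = 4x4
Op 3 cut(2, 0): punch at orig (2,4); cuts so far [(2, 4)]; region rows[0,4) x cols[4,8) = 4x4
Unfold 1 (reflect across h@4): 2 holes -> [(2, 4), (5, 4)]
Unfold 2 (reflect across v@4): 4 holes -> [(2, 3), (2, 4), (5, 3), (5, 4)]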